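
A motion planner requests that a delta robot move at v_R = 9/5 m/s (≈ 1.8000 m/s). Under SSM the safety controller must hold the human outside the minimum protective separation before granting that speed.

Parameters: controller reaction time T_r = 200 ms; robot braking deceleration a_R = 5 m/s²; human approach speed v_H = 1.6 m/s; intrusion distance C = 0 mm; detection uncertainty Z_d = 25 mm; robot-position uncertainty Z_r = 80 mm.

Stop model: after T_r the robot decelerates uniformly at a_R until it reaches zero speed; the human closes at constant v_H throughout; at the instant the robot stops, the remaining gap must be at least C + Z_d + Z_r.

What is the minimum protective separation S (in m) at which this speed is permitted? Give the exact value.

S_min = 337/200 m = 1.6850 m

stop time T_s = (9/5)/5 = 0.3600 s
robot in T_r: 1.8000·0.2000 = 0.3600 m
robot under decel: 1.8000²/(2·5.0000) = 0.3240 m
person approaches 1.6000·(0.2000+0.3600) = 0.8960 m
residual clearance needed = 0.0000+0.0250+0.0800 = 0.1050 m
S_min ≈ 0.3600+0.3240+0.8960+0.1050  ⇒  S_min = 337/200 m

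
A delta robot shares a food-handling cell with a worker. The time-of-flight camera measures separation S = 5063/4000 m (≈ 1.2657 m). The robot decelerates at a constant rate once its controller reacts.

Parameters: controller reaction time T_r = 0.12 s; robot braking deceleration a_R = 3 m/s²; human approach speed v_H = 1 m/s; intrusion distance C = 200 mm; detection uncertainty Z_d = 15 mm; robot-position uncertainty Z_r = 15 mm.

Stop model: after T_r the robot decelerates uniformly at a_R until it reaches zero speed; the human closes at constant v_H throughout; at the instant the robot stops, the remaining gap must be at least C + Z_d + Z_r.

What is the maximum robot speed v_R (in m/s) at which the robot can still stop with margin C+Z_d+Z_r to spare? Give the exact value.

at the boundary: (1/6)·v² + (34/75)·v + (-3663/4000) = 0
  disc = (34/75)² − 4·(1/6)·(-3663/4000) = 73441/90000 ; √disc = 271/300
  v_R = (−(34/75) + 271/300) / (2·(1/6)) = 27/20 m/s
check:
stop time T_s = (27/20)/3 = 0.4500 s
robot covers v_R·T_r = 1.3500·0.1200 = 0.1620 m before braking
robot under decel: 1.3500²/(2·3.0000) = 0.3038 m
human over T_r+T_s: 1.0000·(0.1200+0.4500) = 0.5700 m
margins: 0.2000+0.0150+0.0150 = 0.2300 m
sum ≈ 0.1620+0.3038+0.5700+0.2300 ≈ 1.2657 m = S ✓

v_R_max = 27/20 m/s = 1.3500 m/s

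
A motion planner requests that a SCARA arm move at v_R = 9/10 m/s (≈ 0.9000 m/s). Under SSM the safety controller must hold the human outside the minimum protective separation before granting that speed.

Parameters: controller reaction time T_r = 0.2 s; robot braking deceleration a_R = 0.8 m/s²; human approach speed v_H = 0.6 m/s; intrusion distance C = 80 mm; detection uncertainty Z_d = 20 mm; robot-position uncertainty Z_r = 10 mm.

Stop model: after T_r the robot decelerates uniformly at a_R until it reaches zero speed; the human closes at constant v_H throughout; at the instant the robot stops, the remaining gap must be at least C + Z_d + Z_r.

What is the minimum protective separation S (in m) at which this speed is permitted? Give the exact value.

S_min = 1273/800 m = 1.5913 m

stop time T_s = (9/10)/(4/5) = 1.1250 s
reaction-phase robot travel = 0.9000·0.2000 = 0.1800 m
robot under decel: 0.9000²/(2·0.8000) = 0.5062 m
human closes 0.6000·1.3250 = 0.7950 m
residual clearance needed = 0.0800+0.0200+0.0100 = 0.1100 m
S_min ≈ 0.1800+0.5062+0.7950+0.1100  ⇒  S_min = 1273/800 m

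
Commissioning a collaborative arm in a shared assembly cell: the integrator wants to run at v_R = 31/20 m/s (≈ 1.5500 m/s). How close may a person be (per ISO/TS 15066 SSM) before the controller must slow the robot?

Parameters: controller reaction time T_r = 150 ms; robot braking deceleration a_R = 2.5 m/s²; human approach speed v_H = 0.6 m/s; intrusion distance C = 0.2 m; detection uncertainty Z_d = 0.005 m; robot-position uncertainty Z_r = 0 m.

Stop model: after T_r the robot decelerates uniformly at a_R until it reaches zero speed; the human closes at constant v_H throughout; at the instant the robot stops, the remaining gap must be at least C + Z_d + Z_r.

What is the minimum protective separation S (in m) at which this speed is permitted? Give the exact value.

braking lasts T_s = (31/20)/(5/2) = 0.6200 s
reaction-phase robot travel = 1.5500·0.1500 = 0.2325 m
robot covers 1.5500·0.6200 − ½·2.5000·0.6200² = 0.4805 m while stopping
human over T_r+T_s: 0.6000·(0.1500+0.6200) = 0.4620 m
C+Z_d+Z_r = 0.2000+0.0050+0.0000 = 0.2050 m
S_min ≈ 0.2325+0.4805+0.4620+0.2050  ⇒  S_min = 69/50 m

S_min = 69/50 m = 1.3800 m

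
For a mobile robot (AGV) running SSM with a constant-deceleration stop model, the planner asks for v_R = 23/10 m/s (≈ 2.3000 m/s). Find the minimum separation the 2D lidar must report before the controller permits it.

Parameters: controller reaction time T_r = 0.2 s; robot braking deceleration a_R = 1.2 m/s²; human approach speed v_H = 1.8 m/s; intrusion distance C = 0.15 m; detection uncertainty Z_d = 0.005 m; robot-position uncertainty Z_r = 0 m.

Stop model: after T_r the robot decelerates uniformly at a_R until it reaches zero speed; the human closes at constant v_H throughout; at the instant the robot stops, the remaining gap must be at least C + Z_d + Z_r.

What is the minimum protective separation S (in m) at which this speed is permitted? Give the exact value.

T_s = v_R/a_R = (23/10)/(6/5) = 1.9167 s
robot in T_r: 2.3000·0.2000 = 0.4600 m
robot covers 2.3000·1.9167 − ½·1.2000·1.9167² = 2.2042 m while stopping
person approaches 1.8000·(0.2000+1.9167) = 3.8100 m
C+Z_d+Z_r = 0.1500+0.0050+0.0000 = 0.1550 m
S_min ≈ 0.4600+2.2042+3.8100+0.1550  ⇒  S_min = 1591/240 m

S_min = 1591/240 m = 6.6292 m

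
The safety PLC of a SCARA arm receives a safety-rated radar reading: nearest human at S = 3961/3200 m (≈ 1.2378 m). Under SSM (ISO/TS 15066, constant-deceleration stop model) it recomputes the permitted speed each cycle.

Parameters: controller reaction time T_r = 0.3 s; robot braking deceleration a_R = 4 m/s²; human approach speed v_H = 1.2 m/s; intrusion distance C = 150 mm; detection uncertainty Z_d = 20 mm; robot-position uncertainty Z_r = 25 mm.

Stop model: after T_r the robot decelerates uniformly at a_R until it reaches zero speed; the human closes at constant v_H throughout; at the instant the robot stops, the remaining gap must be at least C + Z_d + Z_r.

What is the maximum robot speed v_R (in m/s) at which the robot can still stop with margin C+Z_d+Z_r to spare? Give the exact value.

v_R_max = 19/20 m/s = 0.9500 m/s

quadratic (1/8)·v² + (3/5)·v + (-437/640) = 0
  disc = (3/5)² − 4·(1/8)·(-437/640) = 4489/6400 ; √disc = 67/80
  v_R = (−(3/5) + 67/80) / (2·(1/8)) = 19/20 m/s
check:
T_s = v_R/a_R = (19/20)/4 = 0.2375 s
robot covers v_R·T_r = 0.9500·0.3000 = 0.2850 m before braking
robot covers 0.9500·0.2375 − ½·4.0000·0.2375² = 0.1128 m while stopping
human over T_r+T_s: 1.2000·(0.3000+0.2375) = 0.6450 m
C+Z_d+Z_r = 0.1500+0.0200+0.0250 = 0.1950 m
sum ≈ 0.2850+0.1128+0.6450+0.1950 ≈ 1.2378 m = S ✓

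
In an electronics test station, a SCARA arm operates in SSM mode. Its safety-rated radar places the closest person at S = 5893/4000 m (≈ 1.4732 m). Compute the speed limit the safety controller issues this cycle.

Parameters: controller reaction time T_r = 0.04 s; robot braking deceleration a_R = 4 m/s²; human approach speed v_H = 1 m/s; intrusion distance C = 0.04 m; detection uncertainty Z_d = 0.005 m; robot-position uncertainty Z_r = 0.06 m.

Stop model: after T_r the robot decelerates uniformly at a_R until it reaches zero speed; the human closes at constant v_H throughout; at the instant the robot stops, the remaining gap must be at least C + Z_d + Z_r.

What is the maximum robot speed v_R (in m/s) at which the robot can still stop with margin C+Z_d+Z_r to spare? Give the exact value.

quadratic (1/8)·v² + (29/100)·v + (-5313/4000) = 0
  disc = (29/100)² − 4·(1/8)·(-5313/4000) = 29929/40000 ; √disc = 173/200
  v_R = (−(29/100) + 173/200) / (2·(1/8)) = 23/10 m/s
check:
braking lasts T_s = (23/10)/4 = 0.5750 s
robot covers v_R·T_r = 2.3000·0.0400 = 0.0920 m before braking
robot covers 2.3000·0.5750 − ½·4.0000·0.5750² = 0.6613 m while stopping
human closes 1.0000·0.6150 = 0.6150 m
margins: 0.0400+0.0050+0.0600 = 0.1050 m
sum ≈ 0.0920+0.6613+0.6150+0.1050 ≈ 1.4732 m = S ✓

v_R_max = 23/10 m/s = 2.3000 m/s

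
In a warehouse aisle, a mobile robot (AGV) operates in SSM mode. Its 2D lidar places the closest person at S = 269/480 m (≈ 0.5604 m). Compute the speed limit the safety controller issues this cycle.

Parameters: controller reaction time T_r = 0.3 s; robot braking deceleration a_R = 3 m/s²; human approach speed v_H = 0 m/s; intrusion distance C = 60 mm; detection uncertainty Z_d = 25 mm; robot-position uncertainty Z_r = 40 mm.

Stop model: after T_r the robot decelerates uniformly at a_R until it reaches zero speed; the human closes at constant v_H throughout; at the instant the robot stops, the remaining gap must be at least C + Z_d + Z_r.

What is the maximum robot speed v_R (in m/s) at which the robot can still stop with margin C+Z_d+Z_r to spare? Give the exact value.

at the boundary: (1/6)·v² + (3/10)·v + (-209/480) = 0
  disc = (3/10)² − 4·(1/6)·(-209/480) = 1369/3600 ; √disc = 37/60
  v_R = (−(3/10) + 37/60) / (2·(1/6)) = 19/20 m/s
check:
braking lasts T_s = (19/20)/3 = 0.3167 s
robot in T_r: 0.9500·0.3000 = 0.2850 m
robot under decel: 0.9500²/(2·3.0000) = 0.1504 m
person approaches 0.0000·(0.3000+0.3167) = 0.0000 m
margins: 0.0600+0.0250+0.0400 = 0.1250 m
sum ≈ 0.2850+0.1504+0.0000+0.1250 ≈ 0.5604 m = S ✓

v_R_max = 19/20 m/s = 0.9500 m/s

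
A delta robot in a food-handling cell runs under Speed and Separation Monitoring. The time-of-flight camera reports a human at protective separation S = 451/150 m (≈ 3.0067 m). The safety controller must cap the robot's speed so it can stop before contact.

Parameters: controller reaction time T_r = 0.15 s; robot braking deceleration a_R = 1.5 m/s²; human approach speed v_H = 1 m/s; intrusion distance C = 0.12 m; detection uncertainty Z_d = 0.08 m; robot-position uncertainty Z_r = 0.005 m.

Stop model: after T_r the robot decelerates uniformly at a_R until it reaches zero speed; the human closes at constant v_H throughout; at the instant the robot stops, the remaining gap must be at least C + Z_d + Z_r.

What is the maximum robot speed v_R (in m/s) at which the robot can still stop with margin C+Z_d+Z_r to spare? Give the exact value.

v_R_max = 37/20 m/s = 1.8500 m/s

at the boundary: (1/3)·v² + (49/60)·v + (-1591/600) = 0
  disc = (49/60)² − 4·(1/3)·(-1591/600) = 1681/400 ; √disc = 41/20
  v_R = (−(49/60) + 41/20) / (2·(1/3)) = 37/20 m/s
check:
T_s = v_R/a_R = (37/20)/(3/2) = 1.2333 s
robot in T_r: 1.8500·0.1500 = 0.2775 m
braking distance = 1.8500²/(2·1.5000) = 1.1408 m
person approaches 1.0000·(0.1500+1.2333) = 1.3833 m
C+Z_d+Z_r = 0.1200+0.0800+0.0050 = 0.2050 m
sum ≈ 0.2775+1.1408+1.3833+0.2050 ≈ 3.0067 m = S ✓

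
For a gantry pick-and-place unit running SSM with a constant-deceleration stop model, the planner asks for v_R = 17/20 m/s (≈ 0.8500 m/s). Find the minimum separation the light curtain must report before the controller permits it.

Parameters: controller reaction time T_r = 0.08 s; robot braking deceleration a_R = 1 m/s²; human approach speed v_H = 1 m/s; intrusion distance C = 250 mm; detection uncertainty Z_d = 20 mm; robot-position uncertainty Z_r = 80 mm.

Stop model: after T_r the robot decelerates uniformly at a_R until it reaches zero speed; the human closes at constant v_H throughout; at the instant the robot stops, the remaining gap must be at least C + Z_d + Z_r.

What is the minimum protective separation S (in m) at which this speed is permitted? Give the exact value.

braking lasts T_s = (17/20)/1 = 0.8500 s
reaction-phase robot travel = 0.8500·0.0800 = 0.0680 m
braking distance = 0.8500²/(2·1.0000) = 0.3613 m
human closes 1.0000·0.9300 = 0.9300 m
C+Z_d+Z_r = 0.2500+0.0200+0.0800 = 0.3500 m
S_min ≈ 0.0680+0.3613+0.9300+0.3500  ⇒  S_min = 6837/4000 m

S_min = 6837/4000 m = 1.7092 m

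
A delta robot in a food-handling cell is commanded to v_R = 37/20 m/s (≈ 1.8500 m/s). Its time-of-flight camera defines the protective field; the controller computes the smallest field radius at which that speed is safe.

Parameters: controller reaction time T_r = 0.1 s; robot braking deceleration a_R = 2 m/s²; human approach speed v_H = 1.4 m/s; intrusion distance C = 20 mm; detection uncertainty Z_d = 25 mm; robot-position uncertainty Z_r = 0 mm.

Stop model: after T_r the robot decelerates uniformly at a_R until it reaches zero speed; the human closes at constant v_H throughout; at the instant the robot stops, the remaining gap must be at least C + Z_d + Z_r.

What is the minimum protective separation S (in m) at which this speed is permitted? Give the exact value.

S_min = 4033/1600 m = 2.5206 m

T_s = v_R/a_R = (37/20)/2 = 0.9250 s
robot in T_r: 1.8500·0.1000 = 0.1850 m
braking distance = 1.8500²/(2·2.0000) = 0.8556 m
person approaches 1.4000·(0.1000+0.9250) = 1.4350 m
margins: 0.0200+0.0250+0.0000 = 0.0450 m
S_min ≈ 0.1850+0.8556+1.4350+0.0450  ⇒  S_min = 4033/1600 m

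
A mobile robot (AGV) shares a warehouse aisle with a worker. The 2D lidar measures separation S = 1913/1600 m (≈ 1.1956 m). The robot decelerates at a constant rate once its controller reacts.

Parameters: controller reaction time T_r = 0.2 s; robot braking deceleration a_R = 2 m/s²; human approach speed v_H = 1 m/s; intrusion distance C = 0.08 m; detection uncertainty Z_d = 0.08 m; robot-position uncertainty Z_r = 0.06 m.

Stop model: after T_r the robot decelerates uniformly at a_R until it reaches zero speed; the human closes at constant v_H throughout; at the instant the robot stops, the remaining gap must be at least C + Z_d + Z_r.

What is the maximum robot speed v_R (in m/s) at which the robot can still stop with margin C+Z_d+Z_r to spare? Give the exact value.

collect terms ⇒ (1/4)·v_R² + (7/10)·v_R + (-1241/1600) = 0
  disc = (7/10)² − 4·(1/4)·(-1241/1600) = 81/64 ; √disc = 9/8
  v_R = (−(7/10) + 9/8) / (2·(1/4)) = 17/20 m/s
check:
braking lasts T_s = (17/20)/2 = 0.4250 s
robot covers v_R·T_r = 0.8500·0.2000 = 0.1700 m before braking
robot under decel: 0.8500²/(2·2.0000) = 0.1806 m
human closes 1.0000·0.6250 = 0.6250 m
margins: 0.0800+0.0800+0.0600 = 0.2200 m
sum ≈ 0.1700+0.1806+0.6250+0.2200 ≈ 1.1956 m = S ✓

v_R_max = 17/20 m/s = 0.8500 m/s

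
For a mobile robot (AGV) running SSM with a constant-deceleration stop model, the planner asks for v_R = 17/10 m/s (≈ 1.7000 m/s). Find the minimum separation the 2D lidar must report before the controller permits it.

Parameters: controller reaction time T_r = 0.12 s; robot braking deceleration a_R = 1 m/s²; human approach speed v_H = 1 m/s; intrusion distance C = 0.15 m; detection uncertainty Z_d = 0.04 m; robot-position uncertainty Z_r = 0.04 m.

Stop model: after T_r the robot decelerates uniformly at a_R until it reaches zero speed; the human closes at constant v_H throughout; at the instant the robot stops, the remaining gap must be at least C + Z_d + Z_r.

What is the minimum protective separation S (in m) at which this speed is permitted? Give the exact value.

S_min = 3699/1000 m = 3.6990 m

stop time T_s = (17/10)/1 = 1.7000 s
reaction-phase robot travel = 1.7000·0.1200 = 0.2040 m
braking distance = 1.7000²/(2·1.0000) = 1.4450 m
human closes 1.0000·1.8200 = 1.8200 m
residual clearance needed = 0.1500+0.0400+0.0400 = 0.2300 m
S_min ≈ 0.2040+1.4450+1.8200+0.2300  ⇒  S_min = 3699/1000 m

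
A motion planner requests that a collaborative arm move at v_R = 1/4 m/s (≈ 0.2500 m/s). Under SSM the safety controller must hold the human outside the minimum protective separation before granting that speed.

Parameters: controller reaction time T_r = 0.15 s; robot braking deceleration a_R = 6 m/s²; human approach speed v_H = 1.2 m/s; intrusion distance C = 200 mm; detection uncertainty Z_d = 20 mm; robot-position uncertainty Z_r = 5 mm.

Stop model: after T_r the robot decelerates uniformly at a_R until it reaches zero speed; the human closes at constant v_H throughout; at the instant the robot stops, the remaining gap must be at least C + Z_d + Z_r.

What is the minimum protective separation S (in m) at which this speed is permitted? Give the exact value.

S_min = 2389/4800 m = 0.4977 m

stop time T_s = (1/4)/6 = 0.0417 s
robot covers v_R·T_r = 0.2500·0.1500 = 0.0375 m before braking
braking distance = 0.2500²/(2·6.0000) = 0.0052 m
person approaches 1.2000·(0.1500+0.0417) = 0.2300 m
margins: 0.2000+0.0200+0.0050 = 0.2250 m
S_min ≈ 0.0375+0.0052+0.2300+0.2250  ⇒  S_min = 2389/4800 m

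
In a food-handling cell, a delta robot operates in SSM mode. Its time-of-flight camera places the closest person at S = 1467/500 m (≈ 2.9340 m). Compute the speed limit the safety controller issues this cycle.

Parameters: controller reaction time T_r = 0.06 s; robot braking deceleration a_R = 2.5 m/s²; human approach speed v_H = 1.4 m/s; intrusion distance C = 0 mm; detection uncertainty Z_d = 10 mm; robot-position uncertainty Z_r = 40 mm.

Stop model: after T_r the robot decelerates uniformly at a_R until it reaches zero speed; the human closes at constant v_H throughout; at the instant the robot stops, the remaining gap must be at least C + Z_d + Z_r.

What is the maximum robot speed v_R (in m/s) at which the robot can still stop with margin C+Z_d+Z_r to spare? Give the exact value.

collect terms ⇒ (1/5)·v_R² + (31/50)·v_R + (-14/5) = 0
  disc = (31/50)² − 4·(1/5)·(-14/5) = 6561/2500 ; √disc = 81/50
  v_R = (−(31/50) + 81/50) / (2·(1/5)) = 5/2 m/s
check:
stop time T_s = (5/2)/(5/2) = 1.0000 s
robot covers v_R·T_r = 2.5000·0.0600 = 0.1500 m before braking
braking distance = 2.5000²/(2·2.5000) = 1.2500 m
person approaches 1.4000·(0.0600+1.0000) = 1.4840 m
margins: 0.0000+0.0100+0.0400 = 0.0500 m
sum ≈ 0.1500+1.2500+1.4840+0.0500 ≈ 2.9340 m = S ✓

v_R_max = 5/2 m/s = 2.5000 m/s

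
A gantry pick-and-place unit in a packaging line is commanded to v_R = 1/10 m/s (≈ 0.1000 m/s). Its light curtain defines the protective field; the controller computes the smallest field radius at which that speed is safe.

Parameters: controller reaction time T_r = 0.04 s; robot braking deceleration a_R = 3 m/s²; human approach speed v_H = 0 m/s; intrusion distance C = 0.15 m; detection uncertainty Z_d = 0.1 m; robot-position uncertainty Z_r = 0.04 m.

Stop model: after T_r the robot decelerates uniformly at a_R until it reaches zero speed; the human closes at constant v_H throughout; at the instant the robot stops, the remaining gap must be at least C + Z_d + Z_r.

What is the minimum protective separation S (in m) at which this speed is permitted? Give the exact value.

T_s = v_R/a_R = (1/10)/3 = 0.0333 s
robot covers v_R·T_r = 0.1000·0.0400 = 0.0040 m before braking
robot under decel: 0.1000²/(2·3.0000) = 0.0017 m
human closes 0.0000·0.0733 = 0.0000 m
residual clearance needed = 0.1500+0.1000+0.0400 = 0.2900 m
S_min ≈ 0.0040+0.0017+0.0000+0.2900  ⇒  S_min = 887/3000 m

S_min = 887/3000 m = 0.2957 m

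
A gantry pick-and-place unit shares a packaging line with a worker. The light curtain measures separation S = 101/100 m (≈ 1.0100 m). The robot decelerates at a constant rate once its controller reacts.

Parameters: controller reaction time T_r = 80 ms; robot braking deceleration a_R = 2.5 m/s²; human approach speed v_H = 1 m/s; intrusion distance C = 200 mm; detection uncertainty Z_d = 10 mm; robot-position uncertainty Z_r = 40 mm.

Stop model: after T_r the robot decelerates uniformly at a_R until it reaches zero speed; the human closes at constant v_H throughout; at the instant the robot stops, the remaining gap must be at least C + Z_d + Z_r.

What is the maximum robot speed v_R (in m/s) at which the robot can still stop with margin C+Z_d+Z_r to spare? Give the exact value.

collect terms ⇒ (1/5)·v_R² + (12/25)·v_R + (-17/25) = 0
  disc = (12/25)² − 4·(1/5)·(-17/25) = 484/625 ; √disc = 22/25
  v_R = (−(12/25) + 22/25) / (2·(1/5)) = 1 m/s
check:
stop time T_s = 1/(5/2) = 0.4000 s
robot in T_r: 1.0000·0.0800 = 0.0800 m
robot under decel: 1.0000²/(2·2.5000) = 0.2000 m
human over T_r+T_s: 1.0000·(0.0800+0.4000) = 0.4800 m
margins: 0.2000+0.0100+0.0400 = 0.2500 m
sum ≈ 0.0800+0.2000+0.4800+0.2500 ≈ 1.0100 m = S ✓

v_R_max = 1 m/s = 1.0000 m/s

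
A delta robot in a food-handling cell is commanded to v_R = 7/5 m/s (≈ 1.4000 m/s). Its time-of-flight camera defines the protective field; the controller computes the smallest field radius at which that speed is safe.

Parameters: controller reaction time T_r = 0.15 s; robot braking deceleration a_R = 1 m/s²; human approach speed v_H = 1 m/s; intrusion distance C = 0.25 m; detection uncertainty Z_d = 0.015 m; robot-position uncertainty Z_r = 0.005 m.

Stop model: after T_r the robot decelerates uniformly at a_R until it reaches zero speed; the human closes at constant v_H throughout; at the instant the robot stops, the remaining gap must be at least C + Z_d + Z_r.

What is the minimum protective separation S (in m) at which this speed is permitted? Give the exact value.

T_s = v_R/a_R = (7/5)/1 = 1.4000 s
robot in T_r: 1.4000·0.1500 = 0.2100 m
braking distance = 1.4000²/(2·1.0000) = 0.9800 m
person approaches 1.0000·(0.1500+1.4000) = 1.5500 m
residual clearance needed = 0.2500+0.0150+0.0050 = 0.2700 m
S_min ≈ 0.2100+0.9800+1.5500+0.2700  ⇒  S_min = 301/100 m

S_min = 301/100 m = 3.0100 m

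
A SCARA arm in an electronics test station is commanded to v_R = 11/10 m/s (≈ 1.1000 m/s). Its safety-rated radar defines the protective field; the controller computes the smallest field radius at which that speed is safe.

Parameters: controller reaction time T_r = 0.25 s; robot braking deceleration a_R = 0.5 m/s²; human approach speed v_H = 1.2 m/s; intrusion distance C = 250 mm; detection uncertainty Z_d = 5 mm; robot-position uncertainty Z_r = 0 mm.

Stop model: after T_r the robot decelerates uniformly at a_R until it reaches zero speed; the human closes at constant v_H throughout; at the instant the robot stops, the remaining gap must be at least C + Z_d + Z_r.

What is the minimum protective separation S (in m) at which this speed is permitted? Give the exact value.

stop time T_s = (11/10)/(1/2) = 2.2000 s
robot covers v_R·T_r = 1.1000·0.2500 = 0.2750 m before braking
robot covers 1.1000·2.2000 − ½·0.5000·2.2000² = 1.2100 m while stopping
person approaches 1.2000·(0.2500+2.2000) = 2.9400 m
margins: 0.2500+0.0050+0.0000 = 0.2550 m
S_min ≈ 0.2750+1.2100+2.9400+0.2550  ⇒  S_min = 117/25 m

S_min = 117/25 m = 4.6800 m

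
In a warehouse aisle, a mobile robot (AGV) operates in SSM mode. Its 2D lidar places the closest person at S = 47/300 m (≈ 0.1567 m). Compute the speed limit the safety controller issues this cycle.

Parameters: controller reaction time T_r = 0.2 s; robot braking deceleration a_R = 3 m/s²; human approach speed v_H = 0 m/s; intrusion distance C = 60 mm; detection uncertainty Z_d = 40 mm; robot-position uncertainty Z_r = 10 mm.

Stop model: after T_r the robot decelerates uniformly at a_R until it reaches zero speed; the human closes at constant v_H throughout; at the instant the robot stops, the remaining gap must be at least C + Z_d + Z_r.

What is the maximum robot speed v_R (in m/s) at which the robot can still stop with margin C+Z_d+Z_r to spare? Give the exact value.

at the boundary: (1/6)·v² + (1/5)·v + (-7/150) = 0
  disc = (1/5)² − 4·(1/6)·(-7/150) = 16/225 ; √disc = 4/15
  v_R = (−(1/5) + 4/15) / (2·(1/6)) = 1/5 m/s
check:
T_s = v_R/a_R = (1/5)/3 = 0.0667 s
robot covers v_R·T_r = 0.2000·0.2000 = 0.0400 m before braking
robot covers 0.2000·0.0667 − ½·3.0000·0.0667² = 0.0067 m while stopping
human over T_r+T_s: 0.0000·(0.2000+0.0667) = 0.0000 m
margins: 0.0600+0.0400+0.0100 = 0.1100 m
sum ≈ 0.0400+0.0067+0.0000+0.1100 ≈ 0.1567 m = S ✓

v_R_max = 1/5 m/s = 0.2000 m/s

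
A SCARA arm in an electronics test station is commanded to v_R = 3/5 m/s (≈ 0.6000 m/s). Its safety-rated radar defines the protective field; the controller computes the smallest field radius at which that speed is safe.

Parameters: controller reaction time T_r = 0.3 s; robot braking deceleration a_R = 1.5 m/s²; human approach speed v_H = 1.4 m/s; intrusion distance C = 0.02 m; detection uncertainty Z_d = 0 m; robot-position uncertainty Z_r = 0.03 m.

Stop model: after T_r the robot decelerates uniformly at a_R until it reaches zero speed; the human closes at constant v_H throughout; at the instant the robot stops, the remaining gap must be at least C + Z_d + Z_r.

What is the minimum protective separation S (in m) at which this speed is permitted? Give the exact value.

S_min = 133/100 m = 1.3300 m

T_s = v_R/a_R = (3/5)/(3/2) = 0.4000 s
robot covers v_R·T_r = 0.6000·0.3000 = 0.1800 m before braking
braking distance = 0.6000²/(2·1.5000) = 0.1200 m
human closes 1.4000·0.7000 = 0.9800 m
margins: 0.0200+0.0000+0.0300 = 0.0500 m
S_min ≈ 0.1800+0.1200+0.9800+0.0500  ⇒  S_min = 133/100 m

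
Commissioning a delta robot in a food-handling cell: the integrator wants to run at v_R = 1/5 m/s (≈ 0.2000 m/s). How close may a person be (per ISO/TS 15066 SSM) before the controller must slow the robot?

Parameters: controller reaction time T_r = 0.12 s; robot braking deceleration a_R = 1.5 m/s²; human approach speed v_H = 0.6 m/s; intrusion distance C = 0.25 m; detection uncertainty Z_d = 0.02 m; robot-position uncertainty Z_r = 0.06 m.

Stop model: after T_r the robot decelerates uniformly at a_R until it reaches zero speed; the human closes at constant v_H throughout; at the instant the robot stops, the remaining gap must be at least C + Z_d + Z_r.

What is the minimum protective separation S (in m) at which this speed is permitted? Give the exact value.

S_min = 779/1500 m = 0.5193 m

stop time T_s = (1/5)/(3/2) = 0.1333 s
robot covers v_R·T_r = 0.2000·0.1200 = 0.0240 m before braking
robot under decel: 0.2000²/(2·1.5000) = 0.0133 m
person approaches 0.6000·(0.1200+0.1333) = 0.1520 m
margins: 0.2500+0.0200+0.0600 = 0.3300 m
S_min ≈ 0.0240+0.0133+0.1520+0.3300  ⇒  S_min = 779/1500 m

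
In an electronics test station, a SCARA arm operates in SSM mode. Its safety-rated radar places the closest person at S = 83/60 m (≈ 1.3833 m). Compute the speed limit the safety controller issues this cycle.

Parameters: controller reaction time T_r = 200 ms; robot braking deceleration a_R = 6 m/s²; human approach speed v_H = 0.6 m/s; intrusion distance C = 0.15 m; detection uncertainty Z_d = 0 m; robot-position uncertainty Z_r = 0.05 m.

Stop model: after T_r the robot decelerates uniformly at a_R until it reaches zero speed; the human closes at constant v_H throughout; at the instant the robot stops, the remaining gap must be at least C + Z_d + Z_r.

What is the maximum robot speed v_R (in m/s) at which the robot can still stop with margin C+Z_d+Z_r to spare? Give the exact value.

v_R_max = 11/5 m/s = 2.2000 m/s

at the boundary: (1/12)·v² + (3/10)·v + (-319/300) = 0
  disc = (3/10)² − 4·(1/12)·(-319/300) = 4/9 ; √disc = 2/3
  v_R = (−(3/10) + 2/3) / (2·(1/12)) = 11/5 m/s
check:
stop time T_s = (11/5)/6 = 0.3667 s
reaction-phase robot travel = 2.2000·0.2000 = 0.4400 m
braking distance = 2.2000²/(2·6.0000) = 0.4033 m
human closes 0.6000·0.5667 = 0.3400 m
residual clearance needed = 0.1500+0.0000+0.0500 = 0.2000 m
sum ≈ 0.4400+0.4033+0.3400+0.2000 ≈ 1.3833 m = S ✓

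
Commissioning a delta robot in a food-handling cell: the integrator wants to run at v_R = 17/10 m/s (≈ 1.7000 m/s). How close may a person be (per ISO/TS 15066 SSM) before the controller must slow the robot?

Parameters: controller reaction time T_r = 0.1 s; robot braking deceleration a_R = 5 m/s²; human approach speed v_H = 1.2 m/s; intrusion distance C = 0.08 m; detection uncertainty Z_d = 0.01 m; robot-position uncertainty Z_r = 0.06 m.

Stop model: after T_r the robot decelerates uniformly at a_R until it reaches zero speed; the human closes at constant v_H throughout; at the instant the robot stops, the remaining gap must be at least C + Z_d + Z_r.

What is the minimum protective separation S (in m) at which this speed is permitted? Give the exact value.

stop time T_s = (17/10)/5 = 0.3400 s
robot in T_r: 1.7000·0.1000 = 0.1700 m
robot under decel: 1.7000²/(2·5.0000) = 0.2890 m
human closes 1.2000·0.4400 = 0.5280 m
C+Z_d+Z_r = 0.0800+0.0100+0.0600 = 0.1500 m
S_min ≈ 0.1700+0.2890+0.5280+0.1500  ⇒  S_min = 1137/1000 m

S_min = 1137/1000 m = 1.1370 m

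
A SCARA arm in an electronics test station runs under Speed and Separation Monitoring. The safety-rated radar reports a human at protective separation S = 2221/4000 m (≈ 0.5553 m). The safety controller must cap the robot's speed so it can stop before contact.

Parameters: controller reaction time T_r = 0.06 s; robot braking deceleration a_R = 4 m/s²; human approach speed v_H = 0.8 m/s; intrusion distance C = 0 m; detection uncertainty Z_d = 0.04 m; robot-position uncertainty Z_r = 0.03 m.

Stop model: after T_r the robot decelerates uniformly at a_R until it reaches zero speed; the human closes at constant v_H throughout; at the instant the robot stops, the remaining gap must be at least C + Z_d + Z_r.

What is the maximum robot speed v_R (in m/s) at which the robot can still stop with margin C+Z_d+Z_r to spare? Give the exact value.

quadratic (1/8)·v² + (13/50)·v + (-1749/4000) = 0
  disc = (13/50)² − 4·(1/8)·(-1749/4000) = 11449/40000 ; √disc = 107/200
  v_R = (−(13/50) + 107/200) / (2·(1/8)) = 11/10 m/s
check:
braking lasts T_s = (11/10)/4 = 0.2750 s
robot in T_r: 1.1000·0.0600 = 0.0660 m
braking distance = 1.1000²/(2·4.0000) = 0.1512 m
human closes 0.8000·0.3350 = 0.2680 m
C+Z_d+Z_r = 0.0000+0.0400+0.0300 = 0.0700 m
sum ≈ 0.0660+0.1512+0.2680+0.0700 ≈ 0.5553 m = S ✓

v_R_max = 11/10 m/s = 1.1000 m/s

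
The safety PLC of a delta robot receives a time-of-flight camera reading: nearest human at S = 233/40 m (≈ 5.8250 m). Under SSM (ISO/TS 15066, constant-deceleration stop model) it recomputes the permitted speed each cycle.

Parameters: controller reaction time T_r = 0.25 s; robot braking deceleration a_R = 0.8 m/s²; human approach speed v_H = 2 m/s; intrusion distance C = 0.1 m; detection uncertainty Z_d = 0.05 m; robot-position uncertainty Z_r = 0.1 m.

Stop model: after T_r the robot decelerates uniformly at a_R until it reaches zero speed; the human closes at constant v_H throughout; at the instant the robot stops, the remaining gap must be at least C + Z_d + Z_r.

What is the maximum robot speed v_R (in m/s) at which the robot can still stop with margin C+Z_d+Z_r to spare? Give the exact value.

v_R_max = 7/5 m/s = 1.4000 m/s

quadratic (5/8)·v² + (11/4)·v + (-203/40) = 0
  disc = (11/4)² − 4·(5/8)·(-203/40) = 81/4 ; √disc = 9/2
  v_R = (−(11/4) + 9/2) / (2·(5/8)) = 7/5 m/s
check:
stop time T_s = (7/5)/(4/5) = 1.7500 s
robot covers v_R·T_r = 1.4000·0.2500 = 0.3500 m before braking
braking distance = 1.4000²/(2·0.8000) = 1.2250 m
person approaches 2.0000·(0.2500+1.7500) = 4.0000 m
C+Z_d+Z_r = 0.1000+0.0500+0.1000 = 0.2500 m
sum ≈ 0.3500+1.2250+4.0000+0.2500 ≈ 5.8250 m = S ✓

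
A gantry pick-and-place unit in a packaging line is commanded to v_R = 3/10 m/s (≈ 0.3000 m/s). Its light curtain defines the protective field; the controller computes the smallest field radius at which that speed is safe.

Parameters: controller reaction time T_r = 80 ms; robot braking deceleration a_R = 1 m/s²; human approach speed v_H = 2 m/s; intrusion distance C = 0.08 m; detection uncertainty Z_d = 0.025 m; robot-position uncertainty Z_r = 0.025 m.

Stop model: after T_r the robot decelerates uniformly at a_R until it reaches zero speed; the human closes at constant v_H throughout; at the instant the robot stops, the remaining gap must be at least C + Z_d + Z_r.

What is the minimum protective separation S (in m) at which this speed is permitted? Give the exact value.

S_min = 959/1000 m = 0.9590 m

T_s = v_R/a_R = (3/10)/1 = 0.3000 s
reaction-phase robot travel = 0.3000·0.0800 = 0.0240 m
robot covers 0.3000·0.3000 − ½·1.0000·0.3000² = 0.0450 m while stopping
human over T_r+T_s: 2.0000·(0.0800+0.3000) = 0.7600 m
C+Z_d+Z_r = 0.0800+0.0250+0.0250 = 0.1300 m
S_min ≈ 0.0240+0.0450+0.7600+0.1300  ⇒  S_min = 959/1000 m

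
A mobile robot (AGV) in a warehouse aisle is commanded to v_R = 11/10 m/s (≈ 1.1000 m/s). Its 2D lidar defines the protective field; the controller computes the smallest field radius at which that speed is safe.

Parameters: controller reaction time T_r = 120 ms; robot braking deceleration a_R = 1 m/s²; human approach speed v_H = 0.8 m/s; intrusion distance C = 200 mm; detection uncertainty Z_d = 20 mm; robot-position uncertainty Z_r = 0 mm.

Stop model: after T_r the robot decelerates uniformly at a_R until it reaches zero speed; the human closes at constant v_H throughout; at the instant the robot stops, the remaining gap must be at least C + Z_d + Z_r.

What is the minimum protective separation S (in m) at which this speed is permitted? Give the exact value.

S_min = 1933/1000 m = 1.9330 m

braking lasts T_s = (11/10)/1 = 1.1000 s
robot in T_r: 1.1000·0.1200 = 0.1320 m
braking distance = 1.1000²/(2·1.0000) = 0.6050 m
human over T_r+T_s: 0.8000·(0.1200+1.1000) = 0.9760 m
margins: 0.2000+0.0200+0.0000 = 0.2200 m
S_min ≈ 0.1320+0.6050+0.9760+0.2200  ⇒  S_min = 1933/1000 m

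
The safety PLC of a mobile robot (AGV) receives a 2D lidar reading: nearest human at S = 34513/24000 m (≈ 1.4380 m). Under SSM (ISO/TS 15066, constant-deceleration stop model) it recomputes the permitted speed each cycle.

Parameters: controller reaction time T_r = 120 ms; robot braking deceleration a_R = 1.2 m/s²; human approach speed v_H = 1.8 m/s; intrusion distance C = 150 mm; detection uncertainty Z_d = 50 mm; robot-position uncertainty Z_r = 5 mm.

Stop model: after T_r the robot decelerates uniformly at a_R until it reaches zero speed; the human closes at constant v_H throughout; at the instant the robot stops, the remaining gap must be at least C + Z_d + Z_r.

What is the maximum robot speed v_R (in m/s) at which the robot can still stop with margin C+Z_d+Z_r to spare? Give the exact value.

quadratic (5/12)·v² + (81/50)·v + (-24409/24000) = 0
  disc = (81/50)² − 4·(5/12)·(-24409/24000) = 1555009/360000 ; √disc = 1247/600
  v_R = (−(81/50) + 1247/600) / (2·(5/12)) = 11/20 m/s
check:
stop time T_s = (11/20)/(6/5) = 0.4583 s
robot covers v_R·T_r = 0.5500·0.1200 = 0.0660 m before braking
braking distance = 0.5500²/(2·1.2000) = 0.1260 m
human closes 1.8000·0.5783 = 1.0410 m
C+Z_d+Z_r = 0.1500+0.0500+0.0050 = 0.2050 m
sum ≈ 0.0660+0.1260+1.0410+0.2050 ≈ 1.4380 m = S ✓

v_R_max = 11/20 m/s = 0.5500 m/s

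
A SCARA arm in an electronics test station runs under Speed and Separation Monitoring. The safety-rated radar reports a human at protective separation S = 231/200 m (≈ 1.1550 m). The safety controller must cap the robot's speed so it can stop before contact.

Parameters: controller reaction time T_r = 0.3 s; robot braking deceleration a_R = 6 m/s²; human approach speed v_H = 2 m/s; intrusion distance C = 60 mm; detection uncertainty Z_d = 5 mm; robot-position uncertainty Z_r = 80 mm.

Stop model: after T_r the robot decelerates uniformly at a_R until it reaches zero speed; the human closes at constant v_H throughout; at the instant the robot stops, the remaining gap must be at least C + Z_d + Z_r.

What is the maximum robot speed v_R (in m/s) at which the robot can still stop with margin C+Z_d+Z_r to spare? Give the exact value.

v_R_max = 3/5 m/s = 0.6000 m/s

at the boundary: (1/12)·v² + (19/30)·v + (-41/100) = 0
  disc = (19/30)² − 4·(1/12)·(-41/100) = 121/225 ; √disc = 11/15
  v_R = (−(19/30) + 11/15) / (2·(1/12)) = 3/5 m/s
check:
braking lasts T_s = (3/5)/6 = 0.1000 s
robot covers v_R·T_r = 0.6000·0.3000 = 0.1800 m before braking
robot covers 0.6000·0.1000 − ½·6.0000·0.1000² = 0.0300 m while stopping
person approaches 2.0000·(0.3000+0.1000) = 0.8000 m
C+Z_d+Z_r = 0.0600+0.0050+0.0800 = 0.1450 m
sum ≈ 0.1800+0.0300+0.8000+0.1450 ≈ 1.1550 m = S ✓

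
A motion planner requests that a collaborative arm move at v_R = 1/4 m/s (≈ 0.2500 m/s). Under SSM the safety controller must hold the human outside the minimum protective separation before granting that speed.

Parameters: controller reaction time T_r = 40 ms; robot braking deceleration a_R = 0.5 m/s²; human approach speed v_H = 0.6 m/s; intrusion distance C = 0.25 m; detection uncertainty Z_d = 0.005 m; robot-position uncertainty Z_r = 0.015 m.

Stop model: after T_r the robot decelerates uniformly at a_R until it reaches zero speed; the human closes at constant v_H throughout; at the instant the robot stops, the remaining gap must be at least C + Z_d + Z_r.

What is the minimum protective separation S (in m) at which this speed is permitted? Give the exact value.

braking lasts T_s = (1/4)/(1/2) = 0.5000 s
robot covers v_R·T_r = 0.2500·0.0400 = 0.0100 m before braking
braking distance = 0.2500²/(2·0.5000) = 0.0625 m
human over T_r+T_s: 0.6000·(0.0400+0.5000) = 0.3240 m
residual clearance needed = 0.2500+0.0050+0.0150 = 0.2700 m
S_min ≈ 0.0100+0.0625+0.3240+0.2700  ⇒  S_min = 1333/2000 m

S_min = 1333/2000 m = 0.6665 m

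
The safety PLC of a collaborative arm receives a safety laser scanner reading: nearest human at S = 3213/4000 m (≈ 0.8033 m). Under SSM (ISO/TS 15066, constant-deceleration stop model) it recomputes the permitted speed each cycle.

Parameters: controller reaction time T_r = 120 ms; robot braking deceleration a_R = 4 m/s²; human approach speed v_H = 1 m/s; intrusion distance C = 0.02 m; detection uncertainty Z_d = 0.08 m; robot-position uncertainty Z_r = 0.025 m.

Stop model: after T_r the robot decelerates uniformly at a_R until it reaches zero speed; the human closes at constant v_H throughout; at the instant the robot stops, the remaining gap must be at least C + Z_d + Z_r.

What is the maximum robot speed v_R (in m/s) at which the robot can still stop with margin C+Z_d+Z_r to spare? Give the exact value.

v_R_max = 11/10 m/s = 1.1000 m/s

at the boundary: (1/8)·v² + (37/100)·v + (-2233/4000) = 0
  disc = (37/100)² − 4·(1/8)·(-2233/4000) = 16641/40000 ; √disc = 129/200
  v_R = (−(37/100) + 129/200) / (2·(1/8)) = 11/10 m/s
check:
T_s = v_R/a_R = (11/10)/4 = 0.2750 s
reaction-phase robot travel = 1.1000·0.1200 = 0.1320 m
robot under decel: 1.1000²/(2·4.0000) = 0.1512 m
human closes 1.0000·0.3950 = 0.3950 m
margins: 0.0200+0.0800+0.0250 = 0.1250 m
sum ≈ 0.1320+0.1512+0.3950+0.1250 ≈ 0.8033 m = S ✓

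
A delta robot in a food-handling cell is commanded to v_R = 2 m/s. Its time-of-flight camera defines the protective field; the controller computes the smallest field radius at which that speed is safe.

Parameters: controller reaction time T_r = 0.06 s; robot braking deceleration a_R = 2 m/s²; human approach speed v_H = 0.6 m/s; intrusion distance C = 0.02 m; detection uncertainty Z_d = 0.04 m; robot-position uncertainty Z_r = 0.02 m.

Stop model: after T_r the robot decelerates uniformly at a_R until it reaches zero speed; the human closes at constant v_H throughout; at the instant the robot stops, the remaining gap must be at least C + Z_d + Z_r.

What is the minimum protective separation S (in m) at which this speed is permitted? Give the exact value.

S_min = 459/250 m = 1.8360 m

stop time T_s = 2/2 = 1.0000 s
robot covers v_R·T_r = 2.0000·0.0600 = 0.1200 m before braking
braking distance = 2.0000²/(2·2.0000) = 1.0000 m
person approaches 0.6000·(0.0600+1.0000) = 0.6360 m
residual clearance needed = 0.0200+0.0400+0.0200 = 0.0800 m
S_min ≈ 0.1200+1.0000+0.6360+0.0800  ⇒  S_min = 459/250 m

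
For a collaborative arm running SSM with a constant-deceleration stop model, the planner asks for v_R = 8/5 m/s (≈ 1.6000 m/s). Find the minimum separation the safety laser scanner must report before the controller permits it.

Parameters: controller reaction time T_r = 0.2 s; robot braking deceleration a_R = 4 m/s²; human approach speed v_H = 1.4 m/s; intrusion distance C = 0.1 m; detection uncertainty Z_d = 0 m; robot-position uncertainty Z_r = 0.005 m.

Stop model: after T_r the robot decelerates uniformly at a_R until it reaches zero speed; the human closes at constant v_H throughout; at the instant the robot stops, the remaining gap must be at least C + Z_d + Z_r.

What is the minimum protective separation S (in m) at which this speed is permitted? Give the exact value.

S_min = 317/200 m = 1.5850 m

stop time T_s = (8/5)/4 = 0.4000 s
robot covers v_R·T_r = 1.6000·0.2000 = 0.3200 m before braking
robot covers 1.6000·0.4000 − ½·4.0000·0.4000² = 0.3200 m while stopping
human over T_r+T_s: 1.4000·(0.2000+0.4000) = 0.8400 m
C+Z_d+Z_r = 0.1000+0.0000+0.0050 = 0.1050 m
S_min ≈ 0.3200+0.3200+0.8400+0.1050  ⇒  S_min = 317/200 m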